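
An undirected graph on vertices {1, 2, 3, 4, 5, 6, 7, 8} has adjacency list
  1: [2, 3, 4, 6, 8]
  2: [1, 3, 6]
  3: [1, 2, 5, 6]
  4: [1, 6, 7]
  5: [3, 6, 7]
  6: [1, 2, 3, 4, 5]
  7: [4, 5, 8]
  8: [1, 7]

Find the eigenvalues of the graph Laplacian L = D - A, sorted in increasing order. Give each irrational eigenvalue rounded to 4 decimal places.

[0, 1.4765, 2.2990, 2.6972, 4, 5.0928, 6.1317, 6.3028]

With the vertex order [1, 2, 3, 4, 5, 6, 7, 8], the degrees are [5, 3, 4, 3, 3, 5, 3, 2], giving D = diag(5, 3, 4, 3, 3, 5, 3, 2) and L = D - A. The multiplicity of 0 as a Laplacian eigenvalue equals the number of connected components. The single zero eigenvalue shows the graph is connected.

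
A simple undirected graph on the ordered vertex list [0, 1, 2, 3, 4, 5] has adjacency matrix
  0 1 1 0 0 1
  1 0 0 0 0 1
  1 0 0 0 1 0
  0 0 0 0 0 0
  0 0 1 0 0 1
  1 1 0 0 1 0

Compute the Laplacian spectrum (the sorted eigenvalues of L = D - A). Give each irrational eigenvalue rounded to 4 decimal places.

[0, 0, 1.3820, 2.3820, 3.6180, 4.6180]

Each diagonal entry of L is the vertex degree and each off-diagonal entry is -1 where an edge is present, 0 otherwise; in the order [0, 1, 2, 3, 4, 5] the diagonal is [3, 2, 2, 0, 2, 3]. Since every row of L sums to 0, the all-ones vector is in the kernel and 0 is an eigenvalue. The 2 zero eigenvalues correspond to the 2 connected components. The largest eigenvalue, 4.6180, is at most the vertex count 6.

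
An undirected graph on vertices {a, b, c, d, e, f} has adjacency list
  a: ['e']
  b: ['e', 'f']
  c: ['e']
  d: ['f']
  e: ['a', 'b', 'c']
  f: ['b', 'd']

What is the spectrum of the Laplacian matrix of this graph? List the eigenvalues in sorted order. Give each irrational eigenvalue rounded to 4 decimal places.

[0, 0.3249, 1, 1.4608, 3, 4.2143]

Each diagonal entry of L is the vertex degree and each off-diagonal entry is -1 where an edge is present, 0 otherwise; in the order [a, b, c, d, e, f] the diagonal is [1, 2, 1, 1, 3, 2]. The multiplicity of 0 as a Laplacian eigenvalue equals the number of connected components. The single zero eigenvalue shows the graph is connected.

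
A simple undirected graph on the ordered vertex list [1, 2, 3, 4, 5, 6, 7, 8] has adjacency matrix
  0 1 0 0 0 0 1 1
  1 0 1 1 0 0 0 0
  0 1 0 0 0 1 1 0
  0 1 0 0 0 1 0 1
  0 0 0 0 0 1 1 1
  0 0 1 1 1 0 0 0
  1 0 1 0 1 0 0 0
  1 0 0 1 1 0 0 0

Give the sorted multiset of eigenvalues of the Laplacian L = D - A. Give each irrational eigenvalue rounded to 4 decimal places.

[0, 2, 2, 2, 4, 4, 4, 6]

Each diagonal entry of L is the vertex degree and each off-diagonal entry is -1 where an edge is present, 0 otherwise; in the order [1, 2, 3, 4, 5, 6, 7, 8] the diagonal is [3, 3, 3, 3, 3, 3, 3, 3]. The multiplicity of 0 as a Laplacian eigenvalue equals the number of connected components. There is one zero in the spectrum, matching the 1 component.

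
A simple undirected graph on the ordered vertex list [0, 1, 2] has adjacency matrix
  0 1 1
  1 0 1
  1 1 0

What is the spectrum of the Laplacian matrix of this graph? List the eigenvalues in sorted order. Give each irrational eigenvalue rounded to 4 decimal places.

Reading degrees in the order [0, 1, 2] gives [2, 2, 2]; set D = diag(2, 2, 2) and form L = D - A. Since every row of L sums to 0, the all-ones vector is in the kernel and 0 is an eigenvalue. By the matrix-tree theorem the graph has (1/3) * product of the nonzero eigenvalues = 3 spanning trees. The largest eigenvalue, 3, is at most the vertex count 3.

[0, 3, 3]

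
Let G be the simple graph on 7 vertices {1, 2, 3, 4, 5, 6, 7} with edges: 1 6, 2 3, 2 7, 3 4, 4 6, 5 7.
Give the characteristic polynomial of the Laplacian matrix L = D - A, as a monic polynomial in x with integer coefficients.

Each diagonal entry of L is the vertex degree and each off-diagonal entry is -1 where an edge is present, 0 otherwise; in the order [1, 2, 3, 4, 5, 6, 7] the diagonal is [1, 2, 2, 2, 1, 2, 2]. Computing det(xI - L) by cofactor expansion (or equivalently via sum-over-permutations) gives x^7 - 12x^6 + 55x^5 - 120x^4 + 126x^3 - 56x^2 + 7x. The constant term is 0 because L is singular (the all-ones vector lies in its kernel). The eigenvalues sum to 12, which equals trace(L) = 2|E|.

x^7 - 12x^6 + 55x^5 - 120x^4 + 126x^3 - 56x^2 + 7x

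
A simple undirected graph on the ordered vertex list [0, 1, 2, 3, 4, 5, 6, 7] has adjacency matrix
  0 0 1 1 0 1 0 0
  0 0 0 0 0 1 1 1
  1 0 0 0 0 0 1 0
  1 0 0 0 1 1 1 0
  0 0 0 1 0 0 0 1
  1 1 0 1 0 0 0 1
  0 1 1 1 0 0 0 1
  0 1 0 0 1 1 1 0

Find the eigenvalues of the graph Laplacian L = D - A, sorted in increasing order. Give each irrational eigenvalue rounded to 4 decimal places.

[0, 1.3895, 2, 2.5601, 4, 4.6708, 5, 6.3795]

Reading degrees in the order [0, 1, 2, 3, 4, 5, 6, 7] gives [3, 3, 2, 4, 2, 4, 4, 4]; set D = diag(3, 3, 2, 4, 2, 4, 4, 4) and form L = D - A. The multiplicity of 0 as a Laplacian eigenvalue equals the number of connected components. The single zero eigenvalue shows the graph is connected. By the matrix-tree theorem the graph has (1/8) * product of the nonzero eigenvalues = 530 spanning trees. The eigenvalues sum to 26, which equals trace(L) = 2|E|.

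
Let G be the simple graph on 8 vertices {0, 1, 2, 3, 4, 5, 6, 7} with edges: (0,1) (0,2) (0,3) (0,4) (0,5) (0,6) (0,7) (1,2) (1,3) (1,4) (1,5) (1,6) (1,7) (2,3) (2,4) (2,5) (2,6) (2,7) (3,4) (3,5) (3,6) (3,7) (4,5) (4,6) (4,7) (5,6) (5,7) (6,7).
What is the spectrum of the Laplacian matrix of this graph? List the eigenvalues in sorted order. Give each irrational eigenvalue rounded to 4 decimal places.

Each diagonal entry of L is the vertex degree and each off-diagonal entry is -1 where an edge is present, 0 otherwise; in the order [0, 1, 2, 3, 4, 5, 6, 7] the diagonal is [7, 7, 7, 7, 7, 7, 7, 7]. L is symmetric positive semidefinite, so every eigenvalue is real and nonnegative. By the matrix-tree theorem the graph has (1/8) * product of the nonzero eigenvalues = 262144 spanning trees. The largest eigenvalue, 8, is at most the vertex count 8.

[0, 8, 8, 8, 8, 8, 8, 8]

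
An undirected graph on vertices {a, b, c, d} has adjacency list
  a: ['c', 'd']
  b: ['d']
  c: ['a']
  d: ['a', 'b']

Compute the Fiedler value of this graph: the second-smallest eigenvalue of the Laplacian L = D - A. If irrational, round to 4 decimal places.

0.5858

Reading degrees in the order [a, b, c, d] gives [2, 1, 1, 2]; set D = diag(2, 1, 1, 2) and form L = D - A. The sorted Laplacian eigenvalues are [0, 0.5858, 2, 3.4142]; the algebraic connectivity is the second entry, 0.5858. The eigenvalues sum to 6, which equals trace(L) = 2|E|.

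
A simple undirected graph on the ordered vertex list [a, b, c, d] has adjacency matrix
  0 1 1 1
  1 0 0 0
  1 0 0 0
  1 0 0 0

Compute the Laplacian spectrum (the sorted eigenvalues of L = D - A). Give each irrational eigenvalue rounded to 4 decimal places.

[0, 1, 1, 4]

Reading degrees in the order [a, b, c, d] gives [3, 1, 1, 1]; set D = diag(3, 1, 1, 1) and form L = D - A. Diagonalising L (or applying a numerical eigensolver to the 4x4 matrix) gives the spectrum above.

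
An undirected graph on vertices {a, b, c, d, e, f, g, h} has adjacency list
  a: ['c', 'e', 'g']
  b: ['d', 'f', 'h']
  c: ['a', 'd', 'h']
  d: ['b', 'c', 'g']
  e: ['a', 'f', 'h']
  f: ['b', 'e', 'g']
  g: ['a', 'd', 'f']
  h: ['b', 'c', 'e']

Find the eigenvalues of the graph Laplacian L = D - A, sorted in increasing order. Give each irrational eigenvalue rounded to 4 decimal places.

Each diagonal entry of L is the vertex degree and each off-diagonal entry is -1 where an edge is present, 0 otherwise; in the order [a, b, c, d, e, f, g, h] the diagonal is [3, 3, 3, 3, 3, 3, 3, 3]. The multiplicity of 0 as a Laplacian eigenvalue equals the number of connected components. There is one zero in the spectrum, matching the 1 component.

[0, 2, 2, 2, 4, 4, 4, 6]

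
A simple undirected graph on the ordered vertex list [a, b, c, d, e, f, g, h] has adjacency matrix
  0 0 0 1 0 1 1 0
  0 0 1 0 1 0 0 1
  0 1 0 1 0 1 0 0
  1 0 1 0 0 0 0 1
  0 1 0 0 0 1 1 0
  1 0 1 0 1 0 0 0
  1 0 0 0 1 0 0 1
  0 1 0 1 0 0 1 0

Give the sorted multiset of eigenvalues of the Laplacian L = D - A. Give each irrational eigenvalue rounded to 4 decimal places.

Each diagonal entry of L is the vertex degree and each off-diagonal entry is -1 where an edge is present, 0 otherwise; in the order [a, b, c, d, e, f, g, h] the diagonal is [3, 3, 3, 3, 3, 3, 3, 3]. Diagonalising L (or applying a numerical eigensolver to the 8x8 matrix) gives the spectrum above. The single zero eigenvalue shows the graph is connected. The eigenvalues sum to 24, which equals trace(L) = 2|E|.

[0, 2, 2, 2, 4, 4, 4, 6]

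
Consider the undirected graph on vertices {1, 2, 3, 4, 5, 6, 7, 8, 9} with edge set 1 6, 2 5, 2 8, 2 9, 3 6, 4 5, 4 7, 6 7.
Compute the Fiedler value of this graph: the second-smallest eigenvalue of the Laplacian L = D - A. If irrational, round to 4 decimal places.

0.1392

Reading degrees in the order [1, 2, 3, 4, 5, 6, 7, 8, 9] gives [1, 3, 1, 2, 2, 3, 2, 1, 1]; set D = diag(1, 3, 1, 2, 2, 3, 2, 1, 1) and form L = D - A. The sorted Laplacian eigenvalues are [0, 0.1392, 0.6972, 1, 1, 1.7459, 3, 4.1149, 4.3028]; the algebraic connectivity is the second entry, 0.1392. There is one zero in the spectrum, matching the 1 component. The largest eigenvalue, 4.3028, is at most the vertex count 9.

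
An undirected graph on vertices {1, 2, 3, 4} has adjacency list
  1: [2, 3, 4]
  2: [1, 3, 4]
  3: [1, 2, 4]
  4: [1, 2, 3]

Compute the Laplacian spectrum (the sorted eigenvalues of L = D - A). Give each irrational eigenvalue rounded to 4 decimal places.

[0, 4, 4, 4]

Each diagonal entry of L is the vertex degree and each off-diagonal entry is -1 where an edge is present, 0 otherwise; in the order [1, 2, 3, 4] the diagonal is [3, 3, 3, 3]. Diagonalising L (or applying a numerical eigensolver to the 4x4 matrix) gives the spectrum above. There is one zero in the spectrum, matching the 1 component. By the matrix-tree theorem the graph has (1/4) * product of the nonzero eigenvalues = 16 spanning trees.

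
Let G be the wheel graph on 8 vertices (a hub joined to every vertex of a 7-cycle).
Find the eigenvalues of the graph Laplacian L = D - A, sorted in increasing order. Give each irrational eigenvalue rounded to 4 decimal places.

The graph has 8 vertices and degree multiset [7, 3, 3, 3, 3, 3, 3, 3]; D is the diagonal matrix of degrees and L = D - A. Since every row of L sums to 0, the all-ones vector is in the kernel and 0 is an eigenvalue. There is one zero in the spectrum, matching the 1 component.

[0, 1.7530, 1.7530, 3.4450, 3.4450, 4.8019, 4.8019, 8]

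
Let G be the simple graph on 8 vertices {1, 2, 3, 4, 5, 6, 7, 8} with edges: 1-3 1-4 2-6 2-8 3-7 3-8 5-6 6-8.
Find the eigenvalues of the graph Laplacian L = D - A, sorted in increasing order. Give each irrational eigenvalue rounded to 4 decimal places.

Reading degrees in the order [1, 2, 3, 4, 5, 6, 7, 8] gives [2, 2, 3, 1, 1, 3, 1, 3]; set D = diag(2, 2, 3, 1, 1, 3, 1, 3) and form L = D - A. The multiplicity of 0 as a Laplacian eigenvalue equals the number of connected components. The single zero eigenvalue shows the graph is connected. There is one zero in the spectrum, matching the 1 component.

[0, 0.2588, 0.6436, 1.1385, 2.1603, 3.1943, 3.8943, 4.7103]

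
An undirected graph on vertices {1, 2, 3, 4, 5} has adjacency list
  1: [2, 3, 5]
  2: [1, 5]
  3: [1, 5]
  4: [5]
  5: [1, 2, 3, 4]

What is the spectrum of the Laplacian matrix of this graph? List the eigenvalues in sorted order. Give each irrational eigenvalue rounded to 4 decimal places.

Reading degrees in the order [1, 2, 3, 4, 5] gives [3, 2, 2, 1, 4]; set D = diag(3, 2, 2, 1, 4) and form L = D - A. The multiplicity of 0 as a Laplacian eigenvalue equals the number of connected components. By the matrix-tree theorem the graph has (1/5) * product of the nonzero eigenvalues = 8 spanning trees.

[0, 1, 2, 4, 5]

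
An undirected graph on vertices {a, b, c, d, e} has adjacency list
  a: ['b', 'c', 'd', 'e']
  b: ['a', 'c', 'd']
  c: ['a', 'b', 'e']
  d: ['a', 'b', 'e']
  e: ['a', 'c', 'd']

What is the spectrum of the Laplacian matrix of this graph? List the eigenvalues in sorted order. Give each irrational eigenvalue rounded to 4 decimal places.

With the vertex order [a, b, c, d, e], the degrees are [4, 3, 3, 3, 3], giving D = diag(4, 3, 3, 3, 3) and L = D - A. Diagonalising L (or applying a numerical eigensolver to the 5x5 matrix) gives the spectrum above. The single zero eigenvalue shows the graph is connected. The eigenvalues sum to 16, which equals trace(L) = 2|E|. The largest eigenvalue, 5, is at most the vertex count 5.

[0, 3, 3, 5, 5]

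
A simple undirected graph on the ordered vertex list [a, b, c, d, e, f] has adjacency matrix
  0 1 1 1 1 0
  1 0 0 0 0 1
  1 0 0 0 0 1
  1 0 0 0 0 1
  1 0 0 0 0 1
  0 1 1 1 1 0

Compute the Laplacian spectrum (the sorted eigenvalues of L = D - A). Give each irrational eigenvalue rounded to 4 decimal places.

Reading degrees in the order [a, b, c, d, e, f] gives [4, 2, 2, 2, 2, 4]; set D = diag(4, 2, 2, 2, 2, 4) and form L = D - A. L is symmetric positive semidefinite, so every eigenvalue is real and nonnegative. The largest eigenvalue, 6, is at most the vertex count 6.

[0, 2, 2, 2, 4, 6]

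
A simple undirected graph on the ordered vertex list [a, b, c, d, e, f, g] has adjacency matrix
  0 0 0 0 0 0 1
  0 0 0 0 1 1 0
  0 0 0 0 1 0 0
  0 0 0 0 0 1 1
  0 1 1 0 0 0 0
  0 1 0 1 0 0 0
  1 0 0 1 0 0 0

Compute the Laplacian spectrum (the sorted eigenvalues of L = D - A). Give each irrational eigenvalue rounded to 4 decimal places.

With the vertex order [a, b, c, d, e, f, g], the degrees are [1, 2, 1, 2, 2, 2, 2], giving D = diag(1, 2, 1, 2, 2, 2, 2) and L = D - A. Since every row of L sums to 0, the all-ones vector is in the kernel and 0 is an eigenvalue. The single zero eigenvalue shows the graph is connected.

[0, 0.1981, 0.7530, 1.5550, 2.4450, 3.2470, 3.8019]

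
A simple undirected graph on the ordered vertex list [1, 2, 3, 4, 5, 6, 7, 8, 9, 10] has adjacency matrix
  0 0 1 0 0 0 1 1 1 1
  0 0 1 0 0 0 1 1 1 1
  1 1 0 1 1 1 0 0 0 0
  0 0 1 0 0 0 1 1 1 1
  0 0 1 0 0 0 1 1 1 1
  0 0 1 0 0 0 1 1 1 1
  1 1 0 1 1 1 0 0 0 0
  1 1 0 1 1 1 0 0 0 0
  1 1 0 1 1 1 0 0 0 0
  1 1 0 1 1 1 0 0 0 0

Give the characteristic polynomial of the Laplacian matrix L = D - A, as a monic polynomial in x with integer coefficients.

With the vertex order [1, 2, 3, 4, 5, 6, 7, 8, 9, 10], the degrees are [5, 5, 5, 5, 5, 5, 5, 5, 5, 5], giving D = diag(5, 5, 5, 5, 5, 5, 5, 5, 5, 5) and L = D - A. The eigenvalues of L are [0, 5, 5, 5, 5, 5, 5, 5, 5, 10]; the characteristic polynomial is the product of (x - lambda_i), which multiplies out to x^10 - 50x^9 + 1100x^8 - 14000x^7 + 113750x^6 - 612500x^5 + 2187500x^4 - 5000000x^3 + 6640625x^2 - 3906250x. The coefficient of x^9 equals -trace(L) = -50, matching the sum of degrees. The eigenvalues sum to 50, which equals trace(L) = 2|E|.

x^10 - 50x^9 + 1100x^8 - 14000x^7 + 113750x^6 - 612500x^5 + 2187500x^4 - 5000000x^3 + 6640625x^2 - 3906250x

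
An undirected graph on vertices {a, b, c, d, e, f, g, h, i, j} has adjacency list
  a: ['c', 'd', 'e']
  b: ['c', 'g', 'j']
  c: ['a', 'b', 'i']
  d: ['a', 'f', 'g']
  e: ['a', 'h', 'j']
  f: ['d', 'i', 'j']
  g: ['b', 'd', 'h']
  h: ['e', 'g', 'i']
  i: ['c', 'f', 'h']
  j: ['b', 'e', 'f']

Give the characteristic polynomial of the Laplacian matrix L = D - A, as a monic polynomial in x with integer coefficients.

x^10 - 30x^9 + 390x^8 - 2880x^7 + 13305x^6 - 39882x^5 + 77640x^4 - 94800x^3 + 66000x^2 - 20000x

Reading degrees in the order [a, b, c, d, e, f, g, h, i, j] gives [3, 3, 3, 3, 3, 3, 3, 3, 3, 3]; set D = diag(3, 3, 3, 3, 3, 3, 3, 3, 3, 3) and form L = D - A. L has integer entries, so p(x) = det(xI - L) has integer coefficients. Expanding the determinant yields x^10 - 30x^9 + 390x^8 - 2880x^7 + 13305x^6 - 39882x^5 + 77640x^4 - 94800x^3 + 66000x^2 - 20000x. The constant term is 0 because L is singular (the all-ones vector lies in its kernel).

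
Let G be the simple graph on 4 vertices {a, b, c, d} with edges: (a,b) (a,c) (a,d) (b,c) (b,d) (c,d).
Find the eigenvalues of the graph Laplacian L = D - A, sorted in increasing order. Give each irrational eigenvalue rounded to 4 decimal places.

[0, 4, 4, 4]

Reading degrees in the order [a, b, c, d] gives [3, 3, 3, 3]; set D = diag(3, 3, 3, 3) and form L = D - A. Diagonalising L (or applying a numerical eigensolver to the 4x4 matrix) gives the spectrum above. The single zero eigenvalue shows the graph is connected. By the matrix-tree theorem the graph has (1/4) * product of the nonzero eigenvalues = 16 spanning trees.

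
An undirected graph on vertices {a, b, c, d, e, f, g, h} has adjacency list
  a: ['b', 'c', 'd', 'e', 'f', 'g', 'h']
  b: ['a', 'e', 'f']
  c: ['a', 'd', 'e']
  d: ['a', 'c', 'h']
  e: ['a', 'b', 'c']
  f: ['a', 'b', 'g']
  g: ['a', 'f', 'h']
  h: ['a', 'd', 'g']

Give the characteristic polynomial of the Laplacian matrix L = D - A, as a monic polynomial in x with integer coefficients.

Reading degrees in the order [a, b, c, d, e, f, g, h] gives [7, 3, 3, 3, 3, 3, 3, 3]; set D = diag(7, 3, 3, 3, 3, 3, 3, 3) and form L = D - A. Computing det(xI - L) by cofactor expansion (or equivalently via sum-over-permutations) gives x^8 - 28x^7 + 322x^6 - 1974x^5 + 6965x^4 - 14126x^3 + 15225x^2 - 6728x. The constant term is 0 because L is singular (the all-ones vector lies in its kernel). The eigenvalues sum to 28, which equals trace(L) = 2|E|. There is one zero in the spectrum, matching the 1 component.

x^8 - 28x^7 + 322x^6 - 1974x^5 + 6965x^4 - 14126x^3 + 15225x^2 - 6728x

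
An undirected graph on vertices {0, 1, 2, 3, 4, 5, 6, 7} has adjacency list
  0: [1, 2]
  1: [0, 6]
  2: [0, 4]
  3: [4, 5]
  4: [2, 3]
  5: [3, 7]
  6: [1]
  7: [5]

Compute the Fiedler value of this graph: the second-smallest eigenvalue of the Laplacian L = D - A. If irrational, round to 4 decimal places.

Each diagonal entry of L is the vertex degree and each off-diagonal entry is -1 where an edge is present, 0 otherwise; in the order [0, 1, 2, 3, 4, 5, 6, 7] the diagonal is [2, 2, 2, 2, 2, 2, 1, 1]. The smallest Laplacian eigenvalue is always 0. The next one, lambda_2 = 0.1522, measures how hard the graph is to disconnect: larger values mean better connectivity. The eigenvalues sum to 14, which equals trace(L) = 2|E|.

0.1522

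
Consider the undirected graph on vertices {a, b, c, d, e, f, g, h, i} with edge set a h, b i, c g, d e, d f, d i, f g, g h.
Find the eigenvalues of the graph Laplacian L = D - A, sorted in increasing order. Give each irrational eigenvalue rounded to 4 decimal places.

Reading degrees in the order [a, b, c, d, e, f, g, h, i] gives [1, 1, 1, 3, 1, 2, 3, 2, 2]; set D = diag(1, 1, 1, 3, 1, 2, 3, 2, 2) and form L = D - A. The multiplicity of 0 as a Laplacian eigenvalue equals the number of connected components. The eigenvalues sum to 16, which equals trace(L) = 2|E|.

[0, 0.1729, 0.5587, 0.6617, 1.4331, 2.2091, 2.4851, 3.9563, 4.5231]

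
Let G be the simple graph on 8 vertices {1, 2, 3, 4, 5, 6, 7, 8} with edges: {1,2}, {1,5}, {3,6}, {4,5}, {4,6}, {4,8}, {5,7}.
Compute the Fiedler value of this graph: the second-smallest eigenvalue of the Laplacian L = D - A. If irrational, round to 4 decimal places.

0.2509

With the vertex order [1, 2, 3, 4, 5, 6, 7, 8], the degrees are [2, 1, 1, 3, 3, 2, 1, 1], giving D = diag(2, 1, 1, 3, 3, 2, 1, 1) and L = D - A. Computing the eigenvalues of L and sorting gives [0, 0.2509, 0.5858, 0.7287, 2, 2.3349, 3.4142, 4.6855]. The Fiedler value lambda_2 = 0.2509 is strictly positive, so the graph is connected. There is one zero in the spectrum, matching the 1 component.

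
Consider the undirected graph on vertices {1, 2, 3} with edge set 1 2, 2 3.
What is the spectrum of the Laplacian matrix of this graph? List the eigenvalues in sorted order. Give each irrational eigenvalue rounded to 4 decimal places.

Reading degrees in the order [1, 2, 3] gives [1, 2, 1]; set D = diag(1, 2, 1) and form L = D - A. L is symmetric positive semidefinite, so every eigenvalue is real and nonnegative. The single zero eigenvalue shows the graph is connected. By the matrix-tree theorem the graph has (1/3) * product of the nonzero eigenvalues = 1 spanning tree.

[0, 1, 3]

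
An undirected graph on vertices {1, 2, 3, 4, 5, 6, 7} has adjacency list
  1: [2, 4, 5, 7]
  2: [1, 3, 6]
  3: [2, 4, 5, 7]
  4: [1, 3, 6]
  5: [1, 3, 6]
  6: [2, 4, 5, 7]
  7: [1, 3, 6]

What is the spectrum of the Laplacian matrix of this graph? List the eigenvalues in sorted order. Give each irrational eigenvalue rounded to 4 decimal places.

[0, 3, 3, 3, 4, 4, 7]

With the vertex order [1, 2, 3, 4, 5, 6, 7], the degrees are [4, 3, 4, 3, 3, 4, 3], giving D = diag(4, 3, 4, 3, 3, 4, 3) and L = D - A. The multiplicity of 0 as a Laplacian eigenvalue equals the number of connected components.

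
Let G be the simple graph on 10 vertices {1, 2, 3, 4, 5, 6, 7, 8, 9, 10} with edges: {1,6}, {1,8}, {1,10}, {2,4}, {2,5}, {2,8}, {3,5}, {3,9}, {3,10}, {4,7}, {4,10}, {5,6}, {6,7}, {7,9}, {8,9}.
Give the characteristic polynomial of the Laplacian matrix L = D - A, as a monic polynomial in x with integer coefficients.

Reading degrees in the order [1, 2, 3, 4, 5, 6, 7, 8, 9, 10] gives [3, 3, 3, 3, 3, 3, 3, 3, 3, 3]; set D = diag(3, 3, 3, 3, 3, 3, 3, 3, 3, 3) and form L = D - A. Computing det(xI - L) by cofactor expansion (or equivalently via sum-over-permutations) gives x^10 - 30x^9 + 390x^8 - 2880x^7 + 13305x^6 - 39882x^5 + 77640x^4 - 94800x^3 + 66000x^2 - 20000x. The constant term is 0 because L is singular (the all-ones vector lies in its kernel).

x^10 - 30x^9 + 390x^8 - 2880x^7 + 13305x^6 - 39882x^5 + 77640x^4 - 94800x^3 + 66000x^2 - 20000x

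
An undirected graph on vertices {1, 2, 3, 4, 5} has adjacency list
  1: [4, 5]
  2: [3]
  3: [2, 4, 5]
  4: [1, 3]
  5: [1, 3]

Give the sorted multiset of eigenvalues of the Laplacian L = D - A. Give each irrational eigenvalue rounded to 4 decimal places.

[0, 0.8299, 2, 2.6889, 4.4812]

With the vertex order [1, 2, 3, 4, 5], the degrees are [2, 1, 3, 2, 2], giving D = diag(2, 1, 3, 2, 2) and L = D - A. The multiplicity of 0 as a Laplacian eigenvalue equals the number of connected components. The single zero eigenvalue shows the graph is connected.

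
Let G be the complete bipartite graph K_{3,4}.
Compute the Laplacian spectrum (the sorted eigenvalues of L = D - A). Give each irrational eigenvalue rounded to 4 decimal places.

The graph has 7 vertices and degree multiset [4, 4, 4, 3, 3, 3, 3]; D is the diagonal matrix of degrees and L = D - A. Diagonalising L (or applying a numerical eigensolver to the 7x7 matrix) gives the spectrum above. The single zero eigenvalue shows the graph is connected. By the matrix-tree theorem the graph has (1/7) * product of the nonzero eigenvalues = 432 spanning trees.

[0, 3, 3, 3, 4, 4, 7]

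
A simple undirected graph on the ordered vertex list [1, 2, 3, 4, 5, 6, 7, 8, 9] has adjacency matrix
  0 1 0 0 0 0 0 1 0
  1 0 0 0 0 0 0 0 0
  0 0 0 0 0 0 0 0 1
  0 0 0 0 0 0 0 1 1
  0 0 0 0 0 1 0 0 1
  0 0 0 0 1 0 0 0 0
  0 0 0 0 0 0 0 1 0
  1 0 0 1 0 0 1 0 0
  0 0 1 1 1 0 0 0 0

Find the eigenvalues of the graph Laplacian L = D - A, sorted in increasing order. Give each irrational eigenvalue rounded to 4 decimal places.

[0, 0.1729, 0.5587, 0.6617, 1.4331, 2.2091, 2.4851, 3.9563, 4.5231]

With the vertex order [1, 2, 3, 4, 5, 6, 7, 8, 9], the degrees are [2, 1, 1, 2, 2, 1, 1, 3, 3], giving D = diag(2, 1, 1, 2, 2, 1, 1, 3, 3) and L = D - A. L is symmetric positive semidefinite, so every eigenvalue is real and nonnegative. By the matrix-tree theorem the graph has (1/9) * product of the nonzero eigenvalues = 1 spanning tree. The eigenvalues sum to 16, which equals trace(L) = 2|E|.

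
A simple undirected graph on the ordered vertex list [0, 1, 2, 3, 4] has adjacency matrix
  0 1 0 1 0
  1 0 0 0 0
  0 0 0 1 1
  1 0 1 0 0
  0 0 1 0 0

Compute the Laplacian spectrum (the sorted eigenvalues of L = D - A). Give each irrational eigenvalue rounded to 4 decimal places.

[0, 0.3820, 1.3820, 2.6180, 3.6180]

Each diagonal entry of L is the vertex degree and each off-diagonal entry is -1 where an edge is present, 0 otherwise; in the order [0, 1, 2, 3, 4] the diagonal is [2, 1, 2, 2, 1]. Diagonalising L (or applying a numerical eigensolver to the 5x5 matrix) gives the spectrum above. The eigenvalues sum to 8, which equals trace(L) = 2|E|.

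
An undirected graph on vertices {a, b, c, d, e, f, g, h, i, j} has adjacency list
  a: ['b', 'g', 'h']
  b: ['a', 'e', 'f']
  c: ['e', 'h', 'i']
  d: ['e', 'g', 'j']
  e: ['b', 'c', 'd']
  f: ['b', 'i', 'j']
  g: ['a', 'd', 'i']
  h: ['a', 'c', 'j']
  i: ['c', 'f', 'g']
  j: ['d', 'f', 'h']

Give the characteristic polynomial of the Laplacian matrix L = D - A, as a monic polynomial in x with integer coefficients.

Each diagonal entry of L is the vertex degree and each off-diagonal entry is -1 where an edge is present, 0 otherwise; in the order [a, b, c, d, e, f, g, h, i, j] the diagonal is [3, 3, 3, 3, 3, 3, 3, 3, 3, 3]. Computing det(xI - L) by cofactor expansion (or equivalently via sum-over-permutations) gives x^10 - 30x^9 + 390x^8 - 2880x^7 + 13305x^6 - 39882x^5 + 77640x^4 - 94800x^3 + 66000x^2 - 20000x. Since p(0) = det(-L) = 0, x divides p(x).

x^10 - 30x^9 + 390x^8 - 2880x^7 + 13305x^6 - 39882x^5 + 77640x^4 - 94800x^3 + 66000x^2 - 20000x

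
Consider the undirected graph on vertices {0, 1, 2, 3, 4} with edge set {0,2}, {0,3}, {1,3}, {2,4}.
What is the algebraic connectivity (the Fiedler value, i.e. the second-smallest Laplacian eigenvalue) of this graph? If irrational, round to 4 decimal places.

Reading degrees in the order [0, 1, 2, 3, 4] gives [2, 1, 2, 2, 1]; set D = diag(2, 1, 2, 2, 1) and form L = D - A. Computing the eigenvalues of L and sorting gives [0, 0.3820, 1.3820, 2.6180, 3.6180]. The Fiedler value lambda_2 = 0.3820 is strictly positive, so the graph is connected. The largest eigenvalue, 3.6180, is at most the vertex count 5.

0.3820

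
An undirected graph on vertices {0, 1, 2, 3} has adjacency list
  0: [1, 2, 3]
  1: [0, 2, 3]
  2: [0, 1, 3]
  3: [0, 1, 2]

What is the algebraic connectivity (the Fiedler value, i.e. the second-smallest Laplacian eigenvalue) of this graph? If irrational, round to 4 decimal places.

4

With the vertex order [0, 1, 2, 3], the degrees are [3, 3, 3, 3], giving D = diag(3, 3, 3, 3) and L = D - A. Computing the eigenvalues of L and sorting gives [0, 4, 4, 4]. The Fiedler value lambda_2 = 4 is strictly positive, so the graph is connected. There is one zero in the spectrum, matching the 1 component.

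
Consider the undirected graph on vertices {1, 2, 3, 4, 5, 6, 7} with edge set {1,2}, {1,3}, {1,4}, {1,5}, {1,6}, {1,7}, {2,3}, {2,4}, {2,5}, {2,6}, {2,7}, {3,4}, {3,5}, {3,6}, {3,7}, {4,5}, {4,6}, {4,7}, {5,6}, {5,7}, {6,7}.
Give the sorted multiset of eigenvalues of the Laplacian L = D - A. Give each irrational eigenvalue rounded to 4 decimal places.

[0, 7, 7, 7, 7, 7, 7]

With the vertex order [1, 2, 3, 4, 5, 6, 7], the degrees are [6, 6, 6, 6, 6, 6, 6], giving D = diag(6, 6, 6, 6, 6, 6, 6) and L = D - A. L is symmetric positive semidefinite, so every eigenvalue is real and nonnegative. By the matrix-tree theorem the graph has (1/7) * product of the nonzero eigenvalues = 16807 spanning trees.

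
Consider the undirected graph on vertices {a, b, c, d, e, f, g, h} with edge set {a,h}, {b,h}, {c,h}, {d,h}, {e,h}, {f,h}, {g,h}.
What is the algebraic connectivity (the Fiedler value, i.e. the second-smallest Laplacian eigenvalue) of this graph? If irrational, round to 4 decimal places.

1

Reading degrees in the order [a, b, c, d, e, f, g, h] gives [1, 1, 1, 1, 1, 1, 1, 7]; set D = diag(1, 1, 1, 1, 1, 1, 1, 7) and form L = D - A. The smallest Laplacian eigenvalue is always 0. The next one, lambda_2 = 1, measures how hard the graph is to disconnect: larger values mean better connectivity. There is one zero in the spectrum, matching the 1 component.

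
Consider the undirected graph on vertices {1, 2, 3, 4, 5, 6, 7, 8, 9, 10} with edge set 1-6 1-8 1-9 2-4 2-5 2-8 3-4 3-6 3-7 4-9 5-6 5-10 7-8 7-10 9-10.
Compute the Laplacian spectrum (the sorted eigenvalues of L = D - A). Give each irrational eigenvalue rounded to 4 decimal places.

Each diagonal entry of L is the vertex degree and each off-diagonal entry is -1 where an edge is present, 0 otherwise; in the order [1, 2, 3, 4, 5, 6, 7, 8, 9, 10] the diagonal is [3, 3, 3, 3, 3, 3, 3, 3, 3, 3]. L is symmetric positive semidefinite, so every eigenvalue is real and nonnegative. The single zero eigenvalue shows the graph is connected. The eigenvalues sum to 30, which equals trace(L) = 2|E|.

[0, 2, 2, 2, 2, 2, 5, 5, 5, 5]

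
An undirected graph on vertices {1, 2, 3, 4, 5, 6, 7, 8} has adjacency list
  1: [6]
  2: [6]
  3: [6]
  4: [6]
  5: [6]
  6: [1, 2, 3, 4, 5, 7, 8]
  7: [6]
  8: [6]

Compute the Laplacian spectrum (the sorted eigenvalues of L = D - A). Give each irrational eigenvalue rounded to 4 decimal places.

With the vertex order [1, 2, 3, 4, 5, 6, 7, 8], the degrees are [1, 1, 1, 1, 1, 7, 1, 1], giving D = diag(1, 1, 1, 1, 1, 7, 1, 1) and L = D - A. The multiplicity of 0 as a Laplacian eigenvalue equals the number of connected components. The single zero eigenvalue shows the graph is connected. There is one zero in the spectrum, matching the 1 component.

[0, 1, 1, 1, 1, 1, 1, 8]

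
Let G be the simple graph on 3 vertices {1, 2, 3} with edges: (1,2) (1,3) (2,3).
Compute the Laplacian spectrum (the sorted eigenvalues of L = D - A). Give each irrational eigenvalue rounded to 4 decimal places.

Reading degrees in the order [1, 2, 3] gives [2, 2, 2]; set D = diag(2, 2, 2) and form L = D - A. Diagonalising L (or applying a numerical eigensolver to the 3x3 matrix) gives the spectrum above. The single zero eigenvalue shows the graph is connected.

[0, 3, 3]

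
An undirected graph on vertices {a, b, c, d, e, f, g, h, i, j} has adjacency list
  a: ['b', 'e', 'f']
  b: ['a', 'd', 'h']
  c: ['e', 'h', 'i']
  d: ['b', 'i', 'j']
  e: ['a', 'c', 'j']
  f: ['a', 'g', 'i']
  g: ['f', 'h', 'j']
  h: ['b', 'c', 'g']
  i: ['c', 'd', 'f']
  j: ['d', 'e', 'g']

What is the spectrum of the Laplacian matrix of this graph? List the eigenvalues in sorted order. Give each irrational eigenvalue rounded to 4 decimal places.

[0, 2, 2, 2, 2, 2, 5, 5, 5, 5]

Reading degrees in the order [a, b, c, d, e, f, g, h, i, j] gives [3, 3, 3, 3, 3, 3, 3, 3, 3, 3]; set D = diag(3, 3, 3, 3, 3, 3, 3, 3, 3, 3) and form L = D - A. L is symmetric positive semidefinite, so every eigenvalue is real and nonnegative.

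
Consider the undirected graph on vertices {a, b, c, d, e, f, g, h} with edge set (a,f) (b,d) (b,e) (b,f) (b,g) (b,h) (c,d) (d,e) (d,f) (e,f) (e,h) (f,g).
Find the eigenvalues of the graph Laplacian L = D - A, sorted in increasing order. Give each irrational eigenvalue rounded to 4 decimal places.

[0, 0.7639, 1, 1.7639, 3, 5.2361, 6, 6.2361]

Each diagonal entry of L is the vertex degree and each off-diagonal entry is -1 where an edge is present, 0 otherwise; in the order [a, b, c, d, e, f, g, h] the diagonal is [1, 5, 1, 4, 4, 5, 2, 2]. L is symmetric positive semidefinite, so every eigenvalue is real and nonnegative. The eigenvalues sum to 24, which equals trace(L) = 2|E|.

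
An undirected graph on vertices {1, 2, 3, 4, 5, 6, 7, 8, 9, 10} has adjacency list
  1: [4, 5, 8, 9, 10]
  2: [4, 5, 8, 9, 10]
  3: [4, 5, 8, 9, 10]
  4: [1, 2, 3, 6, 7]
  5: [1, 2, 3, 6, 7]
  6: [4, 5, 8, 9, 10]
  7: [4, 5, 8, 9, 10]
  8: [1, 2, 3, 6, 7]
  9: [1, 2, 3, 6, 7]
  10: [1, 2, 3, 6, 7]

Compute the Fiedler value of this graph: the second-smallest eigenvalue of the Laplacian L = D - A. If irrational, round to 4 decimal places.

With the vertex order [1, 2, 3, 4, 5, 6, 7, 8, 9, 10], the degrees are [5, 5, 5, 5, 5, 5, 5, 5, 5, 5], giving D = diag(5, 5, 5, 5, 5, 5, 5, 5, 5, 5) and L = D - A. Computing the eigenvalues of L and sorting gives [0, 5, 5, 5, 5, 5, 5, 5, 5, 10]. The Fiedler value lambda_2 = 5 is strictly positive, so the graph is connected. There is one zero in the spectrum, matching the 1 component.

5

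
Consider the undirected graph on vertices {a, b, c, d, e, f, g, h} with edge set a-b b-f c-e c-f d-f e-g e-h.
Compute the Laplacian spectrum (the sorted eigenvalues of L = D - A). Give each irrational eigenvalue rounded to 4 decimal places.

[0, 0.2137, 0.6177, 1, 1.4977, 2.3537, 3.8408, 4.4763]

Reading degrees in the order [a, b, c, d, e, f, g, h] gives [1, 2, 2, 1, 3, 3, 1, 1]; set D = diag(1, 2, 2, 1, 3, 3, 1, 1) and form L = D - A. The multiplicity of 0 as a Laplacian eigenvalue equals the number of connected components. By the matrix-tree theorem the graph has (1/8) * product of the nonzero eigenvalues = 1 spanning tree.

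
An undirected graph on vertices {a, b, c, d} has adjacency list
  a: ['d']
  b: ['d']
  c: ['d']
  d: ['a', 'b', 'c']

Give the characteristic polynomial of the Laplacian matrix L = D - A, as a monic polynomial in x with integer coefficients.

Each diagonal entry of L is the vertex degree and each off-diagonal entry is -1 where an edge is present, 0 otherwise; in the order [a, b, c, d] the diagonal is [1, 1, 1, 3]. The eigenvalues of L are [0, 1, 1, 4]; the characteristic polynomial is the product of (x - lambda_i), which multiplies out to x^4 - 6x^3 + 9x^2 - 4x. The constant term is 0 because L is singular (the all-ones vector lies in its kernel). The eigenvalues sum to 6, which equals trace(L) = 2|E|.

x^4 - 6x^3 + 9x^2 - 4x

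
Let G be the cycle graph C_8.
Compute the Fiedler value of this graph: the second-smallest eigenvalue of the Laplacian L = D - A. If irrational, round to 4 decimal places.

The graph has 8 vertices and degree multiset [2, 2, 2, 2, 2, 2, 2, 2]; D is the diagonal matrix of degrees and L = D - A. The sorted Laplacian eigenvalues are [0, 0.5858, 0.5858, 2, 2, 3.4142, 3.4142, 4]; the algebraic connectivity is the second entry, 0.5858. By the matrix-tree theorem the graph has (1/8) * product of the nonzero eigenvalues = 8 spanning trees.

0.5858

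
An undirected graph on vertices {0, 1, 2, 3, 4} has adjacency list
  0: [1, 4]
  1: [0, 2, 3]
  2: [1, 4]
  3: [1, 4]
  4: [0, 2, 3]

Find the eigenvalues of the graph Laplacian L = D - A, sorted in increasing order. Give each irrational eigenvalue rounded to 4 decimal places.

Reading degrees in the order [0, 1, 2, 3, 4] gives [2, 3, 2, 2, 3]; set D = diag(2, 3, 2, 2, 3) and form L = D - A. Since every row of L sums to 0, the all-ones vector is in the kernel and 0 is an eigenvalue. The single zero eigenvalue shows the graph is connected. By the matrix-tree theorem the graph has (1/5) * product of the nonzero eigenvalues = 12 spanning trees.

[0, 2, 2, 3, 5]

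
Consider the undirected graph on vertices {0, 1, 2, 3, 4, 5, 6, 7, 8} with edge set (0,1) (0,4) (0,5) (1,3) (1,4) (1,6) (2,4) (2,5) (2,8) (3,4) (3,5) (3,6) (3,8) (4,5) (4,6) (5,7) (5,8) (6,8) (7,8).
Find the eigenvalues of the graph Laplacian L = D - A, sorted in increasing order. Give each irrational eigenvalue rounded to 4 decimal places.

[0, 1.6294, 2.6210, 2.9024, 4.8337, 5.2613, 5.9601, 7.1954, 7.5965]

Reading degrees in the order [0, 1, 2, 3, 4, 5, 6, 7, 8] gives [3, 4, 3, 5, 6, 6, 4, 2, 5]; set D = diag(3, 4, 3, 5, 6, 6, 4, 2, 5) and form L = D - A. The multiplicity of 0 as a Laplacian eigenvalue equals the number of connected components.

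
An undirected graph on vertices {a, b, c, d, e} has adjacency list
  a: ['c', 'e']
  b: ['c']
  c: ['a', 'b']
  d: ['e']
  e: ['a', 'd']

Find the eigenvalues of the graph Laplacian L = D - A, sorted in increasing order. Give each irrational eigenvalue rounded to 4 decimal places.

[0, 0.3820, 1.3820, 2.6180, 3.6180]

Reading degrees in the order [a, b, c, d, e] gives [2, 1, 2, 1, 2]; set D = diag(2, 1, 2, 1, 2) and form L = D - A. Since every row of L sums to 0, the all-ones vector is in the kernel and 0 is an eigenvalue.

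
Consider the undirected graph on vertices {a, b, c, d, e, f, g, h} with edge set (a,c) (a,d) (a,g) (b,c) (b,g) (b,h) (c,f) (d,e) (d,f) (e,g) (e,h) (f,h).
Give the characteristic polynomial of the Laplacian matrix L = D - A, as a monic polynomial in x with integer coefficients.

x^8 - 24x^7 + 240x^6 - 1296x^5 + 4080x^4 - 7488x^3 + 7424x^2 - 3072x

With the vertex order [a, b, c, d, e, f, g, h], the degrees are [3, 3, 3, 3, 3, 3, 3, 3], giving D = diag(3, 3, 3, 3, 3, 3, 3, 3) and L = D - A. The eigenvalues of L are [0, 2, 2, 2, 4, 4, 4, 6]; the characteristic polynomial is the product of (x - lambda_i), which multiplies out to x^8 - 24x^7 + 240x^6 - 1296x^5 + 4080x^4 - 7488x^3 + 7424x^2 - 3072x. Since p(0) = det(-L) = 0, x divides p(x). The largest eigenvalue, 6, is at most the vertex count 8. The eigenvalues sum to 24, which equals trace(L) = 2|E|.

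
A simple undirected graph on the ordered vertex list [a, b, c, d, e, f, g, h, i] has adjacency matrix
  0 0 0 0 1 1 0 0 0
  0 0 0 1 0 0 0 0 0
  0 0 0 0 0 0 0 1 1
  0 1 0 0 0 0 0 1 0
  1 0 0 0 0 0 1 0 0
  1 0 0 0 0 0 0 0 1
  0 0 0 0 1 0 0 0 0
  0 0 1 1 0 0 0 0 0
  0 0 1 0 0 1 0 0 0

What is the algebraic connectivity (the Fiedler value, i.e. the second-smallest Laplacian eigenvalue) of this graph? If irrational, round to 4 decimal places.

Reading degrees in the order [a, b, c, d, e, f, g, h, i] gives [2, 1, 2, 2, 2, 2, 1, 2, 2]; set D = diag(2, 1, 2, 2, 2, 2, 1, 2, 2) and form L = D - A. The smallest Laplacian eigenvalue is always 0. The next one, lambda_2 = 0.1206, measures how hard the graph is to disconnect: larger values mean better connectivity.

0.1206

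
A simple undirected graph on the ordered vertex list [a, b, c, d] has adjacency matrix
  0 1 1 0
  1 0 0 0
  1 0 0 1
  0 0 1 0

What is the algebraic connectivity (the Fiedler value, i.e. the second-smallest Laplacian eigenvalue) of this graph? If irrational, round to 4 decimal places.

Each diagonal entry of L is the vertex degree and each off-diagonal entry is -1 where an edge is present, 0 otherwise; in the order [a, b, c, d] the diagonal is [2, 1, 2, 1]. The smallest Laplacian eigenvalue is always 0. The next one, lambda_2 = 0.5858, measures how hard the graph is to disconnect: larger values mean better connectivity.

0.5858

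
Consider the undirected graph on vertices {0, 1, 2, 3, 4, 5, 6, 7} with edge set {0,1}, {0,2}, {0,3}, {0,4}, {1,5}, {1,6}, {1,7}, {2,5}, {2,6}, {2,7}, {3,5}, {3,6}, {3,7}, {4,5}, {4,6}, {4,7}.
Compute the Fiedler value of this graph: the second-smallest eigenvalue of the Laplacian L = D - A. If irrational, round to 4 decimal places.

4

Each diagonal entry of L is the vertex degree and each off-diagonal entry is -1 where an edge is present, 0 otherwise; in the order [0, 1, 2, 3, 4, 5, 6, 7] the diagonal is [4, 4, 4, 4, 4, 4, 4, 4]. Computing the eigenvalues of L and sorting gives [0, 4, 4, 4, 4, 4, 4, 8]. The Fiedler value lambda_2 = 4 is strictly positive, so the graph is connected. By the matrix-tree theorem the graph has (1/8) * product of the nonzero eigenvalues = 4096 spanning trees.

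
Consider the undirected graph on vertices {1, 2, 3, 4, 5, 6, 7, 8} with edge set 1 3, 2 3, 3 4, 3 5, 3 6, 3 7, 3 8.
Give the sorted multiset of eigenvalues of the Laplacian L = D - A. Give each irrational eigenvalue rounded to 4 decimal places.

Reading degrees in the order [1, 2, 3, 4, 5, 6, 7, 8] gives [1, 1, 7, 1, 1, 1, 1, 1]; set D = diag(1, 1, 7, 1, 1, 1, 1, 1) and form L = D - A. Since every row of L sums to 0, the all-ones vector is in the kernel and 0 is an eigenvalue. The eigenvalues sum to 14, which equals trace(L) = 2|E|.

[0, 1, 1, 1, 1, 1, 1, 8]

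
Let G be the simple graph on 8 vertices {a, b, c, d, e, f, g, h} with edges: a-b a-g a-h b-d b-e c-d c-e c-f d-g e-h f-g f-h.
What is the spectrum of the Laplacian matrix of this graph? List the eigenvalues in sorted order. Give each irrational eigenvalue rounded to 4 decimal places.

[0, 2, 2, 2, 4, 4, 4, 6]

With the vertex order [a, b, c, d, e, f, g, h], the degrees are [3, 3, 3, 3, 3, 3, 3, 3], giving D = diag(3, 3, 3, 3, 3, 3, 3, 3) and L = D - A. Diagonalising L (or applying a numerical eigensolver to the 8x8 matrix) gives the spectrum above. The eigenvalues sum to 24, which equals trace(L) = 2|E|.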